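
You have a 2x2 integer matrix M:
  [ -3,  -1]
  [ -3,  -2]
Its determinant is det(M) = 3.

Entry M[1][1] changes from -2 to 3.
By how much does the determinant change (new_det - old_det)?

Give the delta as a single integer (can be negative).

Cofactor C_11 = -3
Entry delta = 3 - -2 = 5
Det delta = entry_delta * cofactor = 5 * -3 = -15

Answer: -15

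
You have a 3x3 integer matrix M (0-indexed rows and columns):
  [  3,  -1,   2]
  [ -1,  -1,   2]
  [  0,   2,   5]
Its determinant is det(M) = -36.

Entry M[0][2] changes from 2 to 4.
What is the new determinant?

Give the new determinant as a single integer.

Answer: -40

Derivation:
det is linear in row 0: changing M[0][2] by delta changes det by delta * cofactor(0,2).
Cofactor C_02 = (-1)^(0+2) * minor(0,2) = -2
Entry delta = 4 - 2 = 2
Det delta = 2 * -2 = -4
New det = -36 + -4 = -40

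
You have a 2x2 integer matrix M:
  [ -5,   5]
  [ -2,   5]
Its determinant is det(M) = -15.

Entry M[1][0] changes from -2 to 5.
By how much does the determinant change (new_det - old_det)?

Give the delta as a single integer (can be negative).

Cofactor C_10 = -5
Entry delta = 5 - -2 = 7
Det delta = entry_delta * cofactor = 7 * -5 = -35

Answer: -35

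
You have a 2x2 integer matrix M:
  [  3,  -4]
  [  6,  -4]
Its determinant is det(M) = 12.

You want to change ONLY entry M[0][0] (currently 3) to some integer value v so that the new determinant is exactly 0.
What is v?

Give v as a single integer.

Answer: 6

Derivation:
det is linear in entry M[0][0]: det = old_det + (v - 3) * C_00
Cofactor C_00 = -4
Want det = 0: 12 + (v - 3) * -4 = 0
  (v - 3) = -12 / -4 = 3
  v = 3 + (3) = 6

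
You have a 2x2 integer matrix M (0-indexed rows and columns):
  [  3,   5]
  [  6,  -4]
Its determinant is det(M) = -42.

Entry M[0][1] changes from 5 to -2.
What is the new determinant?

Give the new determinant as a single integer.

det is linear in row 0: changing M[0][1] by delta changes det by delta * cofactor(0,1).
Cofactor C_01 = (-1)^(0+1) * minor(0,1) = -6
Entry delta = -2 - 5 = -7
Det delta = -7 * -6 = 42
New det = -42 + 42 = 0

Answer: 0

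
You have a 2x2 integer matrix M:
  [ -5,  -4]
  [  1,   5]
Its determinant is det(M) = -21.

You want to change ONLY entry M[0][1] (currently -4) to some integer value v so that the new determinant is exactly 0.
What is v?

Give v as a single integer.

det is linear in entry M[0][1]: det = old_det + (v - -4) * C_01
Cofactor C_01 = -1
Want det = 0: -21 + (v - -4) * -1 = 0
  (v - -4) = 21 / -1 = -21
  v = -4 + (-21) = -25

Answer: -25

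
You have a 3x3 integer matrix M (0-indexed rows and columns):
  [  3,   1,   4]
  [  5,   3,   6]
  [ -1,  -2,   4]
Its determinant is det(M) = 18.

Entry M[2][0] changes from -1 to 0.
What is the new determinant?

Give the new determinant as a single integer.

det is linear in row 2: changing M[2][0] by delta changes det by delta * cofactor(2,0).
Cofactor C_20 = (-1)^(2+0) * minor(2,0) = -6
Entry delta = 0 - -1 = 1
Det delta = 1 * -6 = -6
New det = 18 + -6 = 12

Answer: 12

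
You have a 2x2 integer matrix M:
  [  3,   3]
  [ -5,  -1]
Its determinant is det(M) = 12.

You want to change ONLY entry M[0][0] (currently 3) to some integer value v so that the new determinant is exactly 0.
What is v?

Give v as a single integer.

det is linear in entry M[0][0]: det = old_det + (v - 3) * C_00
Cofactor C_00 = -1
Want det = 0: 12 + (v - 3) * -1 = 0
  (v - 3) = -12 / -1 = 12
  v = 3 + (12) = 15

Answer: 15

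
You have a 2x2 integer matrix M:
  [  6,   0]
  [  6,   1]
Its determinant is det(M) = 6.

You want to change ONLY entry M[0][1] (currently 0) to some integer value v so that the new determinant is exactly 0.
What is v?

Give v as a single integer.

Answer: 1

Derivation:
det is linear in entry M[0][1]: det = old_det + (v - 0) * C_01
Cofactor C_01 = -6
Want det = 0: 6 + (v - 0) * -6 = 0
  (v - 0) = -6 / -6 = 1
  v = 0 + (1) = 1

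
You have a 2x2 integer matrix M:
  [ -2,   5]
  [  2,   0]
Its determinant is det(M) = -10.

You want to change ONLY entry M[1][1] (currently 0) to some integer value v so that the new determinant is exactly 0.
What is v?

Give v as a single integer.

det is linear in entry M[1][1]: det = old_det + (v - 0) * C_11
Cofactor C_11 = -2
Want det = 0: -10 + (v - 0) * -2 = 0
  (v - 0) = 10 / -2 = -5
  v = 0 + (-5) = -5

Answer: -5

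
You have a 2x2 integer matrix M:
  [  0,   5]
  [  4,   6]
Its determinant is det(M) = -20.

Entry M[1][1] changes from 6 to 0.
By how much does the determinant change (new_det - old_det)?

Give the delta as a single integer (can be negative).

Cofactor C_11 = 0
Entry delta = 0 - 6 = -6
Det delta = entry_delta * cofactor = -6 * 0 = 0

Answer: 0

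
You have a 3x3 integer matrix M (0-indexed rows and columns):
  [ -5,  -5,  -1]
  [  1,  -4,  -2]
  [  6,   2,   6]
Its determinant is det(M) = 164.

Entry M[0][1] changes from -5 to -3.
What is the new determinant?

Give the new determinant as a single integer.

Answer: 128

Derivation:
det is linear in row 0: changing M[0][1] by delta changes det by delta * cofactor(0,1).
Cofactor C_01 = (-1)^(0+1) * minor(0,1) = -18
Entry delta = -3 - -5 = 2
Det delta = 2 * -18 = -36
New det = 164 + -36 = 128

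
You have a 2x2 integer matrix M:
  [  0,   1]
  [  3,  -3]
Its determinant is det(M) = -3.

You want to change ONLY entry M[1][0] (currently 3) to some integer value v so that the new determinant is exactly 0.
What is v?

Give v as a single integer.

det is linear in entry M[1][0]: det = old_det + (v - 3) * C_10
Cofactor C_10 = -1
Want det = 0: -3 + (v - 3) * -1 = 0
  (v - 3) = 3 / -1 = -3
  v = 3 + (-3) = 0

Answer: 0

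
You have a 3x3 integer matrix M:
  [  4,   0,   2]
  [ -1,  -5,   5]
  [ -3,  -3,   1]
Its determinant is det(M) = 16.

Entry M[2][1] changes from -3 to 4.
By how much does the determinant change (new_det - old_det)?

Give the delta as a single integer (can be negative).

Cofactor C_21 = -22
Entry delta = 4 - -3 = 7
Det delta = entry_delta * cofactor = 7 * -22 = -154

Answer: -154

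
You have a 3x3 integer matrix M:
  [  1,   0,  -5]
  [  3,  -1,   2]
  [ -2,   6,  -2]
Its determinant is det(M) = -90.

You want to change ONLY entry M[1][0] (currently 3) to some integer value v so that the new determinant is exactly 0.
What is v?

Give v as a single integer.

Answer: 0

Derivation:
det is linear in entry M[1][0]: det = old_det + (v - 3) * C_10
Cofactor C_10 = -30
Want det = 0: -90 + (v - 3) * -30 = 0
  (v - 3) = 90 / -30 = -3
  v = 3 + (-3) = 0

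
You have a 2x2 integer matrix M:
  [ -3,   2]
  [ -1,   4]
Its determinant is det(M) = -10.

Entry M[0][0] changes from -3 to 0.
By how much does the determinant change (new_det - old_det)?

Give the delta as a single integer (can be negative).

Cofactor C_00 = 4
Entry delta = 0 - -3 = 3
Det delta = entry_delta * cofactor = 3 * 4 = 12

Answer: 12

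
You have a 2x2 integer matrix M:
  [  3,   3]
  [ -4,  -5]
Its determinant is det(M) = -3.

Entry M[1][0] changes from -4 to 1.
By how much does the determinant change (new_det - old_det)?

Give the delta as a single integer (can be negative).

Cofactor C_10 = -3
Entry delta = 1 - -4 = 5
Det delta = entry_delta * cofactor = 5 * -3 = -15

Answer: -15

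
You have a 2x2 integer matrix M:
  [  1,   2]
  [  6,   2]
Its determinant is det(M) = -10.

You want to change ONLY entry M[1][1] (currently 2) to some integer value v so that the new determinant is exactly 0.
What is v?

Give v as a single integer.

Answer: 12

Derivation:
det is linear in entry M[1][1]: det = old_det + (v - 2) * C_11
Cofactor C_11 = 1
Want det = 0: -10 + (v - 2) * 1 = 0
  (v - 2) = 10 / 1 = 10
  v = 2 + (10) = 12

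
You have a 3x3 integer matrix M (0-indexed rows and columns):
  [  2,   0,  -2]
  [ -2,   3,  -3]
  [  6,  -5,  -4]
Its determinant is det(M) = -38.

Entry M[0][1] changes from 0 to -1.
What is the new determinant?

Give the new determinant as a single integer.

Answer: -12

Derivation:
det is linear in row 0: changing M[0][1] by delta changes det by delta * cofactor(0,1).
Cofactor C_01 = (-1)^(0+1) * minor(0,1) = -26
Entry delta = -1 - 0 = -1
Det delta = -1 * -26 = 26
New det = -38 + 26 = -12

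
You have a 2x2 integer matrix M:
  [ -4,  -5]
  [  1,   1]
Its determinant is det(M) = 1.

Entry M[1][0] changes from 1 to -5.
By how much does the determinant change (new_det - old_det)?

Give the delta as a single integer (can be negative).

Cofactor C_10 = 5
Entry delta = -5 - 1 = -6
Det delta = entry_delta * cofactor = -6 * 5 = -30

Answer: -30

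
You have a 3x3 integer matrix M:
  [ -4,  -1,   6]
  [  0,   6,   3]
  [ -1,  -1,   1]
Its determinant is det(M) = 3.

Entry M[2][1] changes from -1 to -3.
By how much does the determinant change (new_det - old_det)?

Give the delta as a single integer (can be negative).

Answer: -24

Derivation:
Cofactor C_21 = 12
Entry delta = -3 - -1 = -2
Det delta = entry_delta * cofactor = -2 * 12 = -24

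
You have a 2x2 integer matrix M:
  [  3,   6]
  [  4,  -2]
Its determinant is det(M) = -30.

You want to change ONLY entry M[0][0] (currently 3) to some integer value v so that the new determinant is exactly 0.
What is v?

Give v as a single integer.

Answer: -12

Derivation:
det is linear in entry M[0][0]: det = old_det + (v - 3) * C_00
Cofactor C_00 = -2
Want det = 0: -30 + (v - 3) * -2 = 0
  (v - 3) = 30 / -2 = -15
  v = 3 + (-15) = -12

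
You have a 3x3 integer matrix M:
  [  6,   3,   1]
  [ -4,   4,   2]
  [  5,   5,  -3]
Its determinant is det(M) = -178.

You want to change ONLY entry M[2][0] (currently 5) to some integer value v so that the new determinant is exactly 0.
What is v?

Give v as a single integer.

det is linear in entry M[2][0]: det = old_det + (v - 5) * C_20
Cofactor C_20 = 2
Want det = 0: -178 + (v - 5) * 2 = 0
  (v - 5) = 178 / 2 = 89
  v = 5 + (89) = 94

Answer: 94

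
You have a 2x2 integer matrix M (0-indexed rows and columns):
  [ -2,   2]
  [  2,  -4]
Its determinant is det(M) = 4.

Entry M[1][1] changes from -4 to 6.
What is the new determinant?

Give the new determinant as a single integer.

Answer: -16

Derivation:
det is linear in row 1: changing M[1][1] by delta changes det by delta * cofactor(1,1).
Cofactor C_11 = (-1)^(1+1) * minor(1,1) = -2
Entry delta = 6 - -4 = 10
Det delta = 10 * -2 = -20
New det = 4 + -20 = -16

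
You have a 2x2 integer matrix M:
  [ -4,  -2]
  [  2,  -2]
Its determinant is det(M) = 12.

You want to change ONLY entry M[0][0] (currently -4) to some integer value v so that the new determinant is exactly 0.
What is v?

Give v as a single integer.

Answer: 2

Derivation:
det is linear in entry M[0][0]: det = old_det + (v - -4) * C_00
Cofactor C_00 = -2
Want det = 0: 12 + (v - -4) * -2 = 0
  (v - -4) = -12 / -2 = 6
  v = -4 + (6) = 2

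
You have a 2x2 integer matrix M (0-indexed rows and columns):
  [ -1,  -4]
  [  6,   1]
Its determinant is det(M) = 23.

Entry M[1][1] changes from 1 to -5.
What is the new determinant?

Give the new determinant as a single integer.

Answer: 29

Derivation:
det is linear in row 1: changing M[1][1] by delta changes det by delta * cofactor(1,1).
Cofactor C_11 = (-1)^(1+1) * minor(1,1) = -1
Entry delta = -5 - 1 = -6
Det delta = -6 * -1 = 6
New det = 23 + 6 = 29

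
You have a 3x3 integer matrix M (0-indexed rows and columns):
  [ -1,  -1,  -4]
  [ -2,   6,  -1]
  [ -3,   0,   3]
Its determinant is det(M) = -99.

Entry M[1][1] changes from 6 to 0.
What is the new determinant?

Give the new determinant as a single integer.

det is linear in row 1: changing M[1][1] by delta changes det by delta * cofactor(1,1).
Cofactor C_11 = (-1)^(1+1) * minor(1,1) = -15
Entry delta = 0 - 6 = -6
Det delta = -6 * -15 = 90
New det = -99 + 90 = -9

Answer: -9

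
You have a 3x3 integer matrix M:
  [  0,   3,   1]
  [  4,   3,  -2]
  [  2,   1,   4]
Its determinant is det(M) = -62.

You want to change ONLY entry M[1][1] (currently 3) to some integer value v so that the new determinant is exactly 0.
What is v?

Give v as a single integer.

Answer: -28

Derivation:
det is linear in entry M[1][1]: det = old_det + (v - 3) * C_11
Cofactor C_11 = -2
Want det = 0: -62 + (v - 3) * -2 = 0
  (v - 3) = 62 / -2 = -31
  v = 3 + (-31) = -28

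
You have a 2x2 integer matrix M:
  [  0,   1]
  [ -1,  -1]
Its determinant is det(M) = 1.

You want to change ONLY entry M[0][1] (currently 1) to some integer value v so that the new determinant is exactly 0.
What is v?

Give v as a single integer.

det is linear in entry M[0][1]: det = old_det + (v - 1) * C_01
Cofactor C_01 = 1
Want det = 0: 1 + (v - 1) * 1 = 0
  (v - 1) = -1 / 1 = -1
  v = 1 + (-1) = 0

Answer: 0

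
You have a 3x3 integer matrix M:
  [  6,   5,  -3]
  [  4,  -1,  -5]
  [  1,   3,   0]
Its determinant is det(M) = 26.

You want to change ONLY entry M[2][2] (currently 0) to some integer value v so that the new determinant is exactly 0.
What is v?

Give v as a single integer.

det is linear in entry M[2][2]: det = old_det + (v - 0) * C_22
Cofactor C_22 = -26
Want det = 0: 26 + (v - 0) * -26 = 0
  (v - 0) = -26 / -26 = 1
  v = 0 + (1) = 1

Answer: 1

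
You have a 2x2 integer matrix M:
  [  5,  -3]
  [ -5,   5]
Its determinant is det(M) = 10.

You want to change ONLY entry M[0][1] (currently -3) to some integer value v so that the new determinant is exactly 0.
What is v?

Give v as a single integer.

det is linear in entry M[0][1]: det = old_det + (v - -3) * C_01
Cofactor C_01 = 5
Want det = 0: 10 + (v - -3) * 5 = 0
  (v - -3) = -10 / 5 = -2
  v = -3 + (-2) = -5

Answer: -5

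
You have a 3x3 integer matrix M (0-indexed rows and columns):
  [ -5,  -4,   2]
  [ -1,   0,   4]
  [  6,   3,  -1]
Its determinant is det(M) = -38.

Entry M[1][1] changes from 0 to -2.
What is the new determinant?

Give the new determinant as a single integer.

det is linear in row 1: changing M[1][1] by delta changes det by delta * cofactor(1,1).
Cofactor C_11 = (-1)^(1+1) * minor(1,1) = -7
Entry delta = -2 - 0 = -2
Det delta = -2 * -7 = 14
New det = -38 + 14 = -24

Answer: -24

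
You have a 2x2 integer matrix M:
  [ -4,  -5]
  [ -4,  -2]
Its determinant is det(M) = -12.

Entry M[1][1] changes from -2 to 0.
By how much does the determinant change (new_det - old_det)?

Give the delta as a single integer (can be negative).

Cofactor C_11 = -4
Entry delta = 0 - -2 = 2
Det delta = entry_delta * cofactor = 2 * -4 = -8

Answer: -8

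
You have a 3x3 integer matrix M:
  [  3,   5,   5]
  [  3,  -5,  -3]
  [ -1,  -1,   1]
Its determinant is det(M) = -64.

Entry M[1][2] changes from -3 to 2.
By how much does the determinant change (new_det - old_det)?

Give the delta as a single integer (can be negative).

Cofactor C_12 = -2
Entry delta = 2 - -3 = 5
Det delta = entry_delta * cofactor = 5 * -2 = -10

Answer: -10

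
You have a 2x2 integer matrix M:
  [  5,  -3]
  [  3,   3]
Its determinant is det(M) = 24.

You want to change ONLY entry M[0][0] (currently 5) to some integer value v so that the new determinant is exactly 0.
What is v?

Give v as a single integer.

det is linear in entry M[0][0]: det = old_det + (v - 5) * C_00
Cofactor C_00 = 3
Want det = 0: 24 + (v - 5) * 3 = 0
  (v - 5) = -24 / 3 = -8
  v = 5 + (-8) = -3

Answer: -3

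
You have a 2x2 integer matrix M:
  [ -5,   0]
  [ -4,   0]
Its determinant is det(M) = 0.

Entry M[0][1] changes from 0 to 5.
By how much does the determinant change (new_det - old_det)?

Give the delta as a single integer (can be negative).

Answer: 20

Derivation:
Cofactor C_01 = 4
Entry delta = 5 - 0 = 5
Det delta = entry_delta * cofactor = 5 * 4 = 20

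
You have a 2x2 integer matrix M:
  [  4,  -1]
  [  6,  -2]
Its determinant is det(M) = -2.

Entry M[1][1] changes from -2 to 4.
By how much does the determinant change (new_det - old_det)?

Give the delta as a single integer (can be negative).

Cofactor C_11 = 4
Entry delta = 4 - -2 = 6
Det delta = entry_delta * cofactor = 6 * 4 = 24

Answer: 24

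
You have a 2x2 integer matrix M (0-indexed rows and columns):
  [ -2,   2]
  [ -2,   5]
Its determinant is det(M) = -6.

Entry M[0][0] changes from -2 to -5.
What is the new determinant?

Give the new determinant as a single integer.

Answer: -21

Derivation:
det is linear in row 0: changing M[0][0] by delta changes det by delta * cofactor(0,0).
Cofactor C_00 = (-1)^(0+0) * minor(0,0) = 5
Entry delta = -5 - -2 = -3
Det delta = -3 * 5 = -15
New det = -6 + -15 = -21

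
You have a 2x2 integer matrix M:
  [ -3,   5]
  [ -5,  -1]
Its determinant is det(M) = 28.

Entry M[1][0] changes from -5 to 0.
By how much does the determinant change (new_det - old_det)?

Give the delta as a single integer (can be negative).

Cofactor C_10 = -5
Entry delta = 0 - -5 = 5
Det delta = entry_delta * cofactor = 5 * -5 = -25

Answer: -25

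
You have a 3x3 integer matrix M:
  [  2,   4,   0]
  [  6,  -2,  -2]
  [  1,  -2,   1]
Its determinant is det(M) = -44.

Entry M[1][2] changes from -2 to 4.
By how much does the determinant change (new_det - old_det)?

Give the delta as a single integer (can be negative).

Answer: 48

Derivation:
Cofactor C_12 = 8
Entry delta = 4 - -2 = 6
Det delta = entry_delta * cofactor = 6 * 8 = 48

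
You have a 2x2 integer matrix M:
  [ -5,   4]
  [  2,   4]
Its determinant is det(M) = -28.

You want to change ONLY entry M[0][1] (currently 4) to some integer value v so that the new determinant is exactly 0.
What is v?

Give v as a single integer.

Answer: -10

Derivation:
det is linear in entry M[0][1]: det = old_det + (v - 4) * C_01
Cofactor C_01 = -2
Want det = 0: -28 + (v - 4) * -2 = 0
  (v - 4) = 28 / -2 = -14
  v = 4 + (-14) = -10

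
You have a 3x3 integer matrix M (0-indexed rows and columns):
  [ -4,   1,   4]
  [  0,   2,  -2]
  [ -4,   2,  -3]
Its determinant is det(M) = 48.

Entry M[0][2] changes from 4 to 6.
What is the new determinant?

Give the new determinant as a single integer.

det is linear in row 0: changing M[0][2] by delta changes det by delta * cofactor(0,2).
Cofactor C_02 = (-1)^(0+2) * minor(0,2) = 8
Entry delta = 6 - 4 = 2
Det delta = 2 * 8 = 16
New det = 48 + 16 = 64

Answer: 64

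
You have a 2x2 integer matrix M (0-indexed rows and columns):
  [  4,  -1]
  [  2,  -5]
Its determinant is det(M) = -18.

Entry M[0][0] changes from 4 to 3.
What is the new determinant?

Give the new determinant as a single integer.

Answer: -13

Derivation:
det is linear in row 0: changing M[0][0] by delta changes det by delta * cofactor(0,0).
Cofactor C_00 = (-1)^(0+0) * minor(0,0) = -5
Entry delta = 3 - 4 = -1
Det delta = -1 * -5 = 5
New det = -18 + 5 = -13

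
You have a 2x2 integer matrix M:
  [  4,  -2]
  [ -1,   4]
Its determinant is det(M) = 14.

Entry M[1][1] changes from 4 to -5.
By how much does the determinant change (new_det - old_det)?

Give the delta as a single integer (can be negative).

Cofactor C_11 = 4
Entry delta = -5 - 4 = -9
Det delta = entry_delta * cofactor = -9 * 4 = -36

Answer: -36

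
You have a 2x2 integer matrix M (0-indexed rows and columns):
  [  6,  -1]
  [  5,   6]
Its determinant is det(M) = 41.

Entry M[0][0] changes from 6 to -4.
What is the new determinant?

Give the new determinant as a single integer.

Answer: -19

Derivation:
det is linear in row 0: changing M[0][0] by delta changes det by delta * cofactor(0,0).
Cofactor C_00 = (-1)^(0+0) * minor(0,0) = 6
Entry delta = -4 - 6 = -10
Det delta = -10 * 6 = -60
New det = 41 + -60 = -19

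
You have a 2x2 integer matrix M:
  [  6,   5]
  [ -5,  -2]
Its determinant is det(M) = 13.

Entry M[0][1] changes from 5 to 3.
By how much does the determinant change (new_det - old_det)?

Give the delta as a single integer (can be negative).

Cofactor C_01 = 5
Entry delta = 3 - 5 = -2
Det delta = entry_delta * cofactor = -2 * 5 = -10

Answer: -10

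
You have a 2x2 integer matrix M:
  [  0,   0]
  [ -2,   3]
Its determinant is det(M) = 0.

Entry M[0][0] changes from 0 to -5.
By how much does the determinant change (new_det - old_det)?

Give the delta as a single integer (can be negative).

Cofactor C_00 = 3
Entry delta = -5 - 0 = -5
Det delta = entry_delta * cofactor = -5 * 3 = -15

Answer: -15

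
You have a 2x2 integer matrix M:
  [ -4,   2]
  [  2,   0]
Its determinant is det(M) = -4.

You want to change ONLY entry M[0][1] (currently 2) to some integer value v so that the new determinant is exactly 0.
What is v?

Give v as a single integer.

det is linear in entry M[0][1]: det = old_det + (v - 2) * C_01
Cofactor C_01 = -2
Want det = 0: -4 + (v - 2) * -2 = 0
  (v - 2) = 4 / -2 = -2
  v = 2 + (-2) = 0

Answer: 0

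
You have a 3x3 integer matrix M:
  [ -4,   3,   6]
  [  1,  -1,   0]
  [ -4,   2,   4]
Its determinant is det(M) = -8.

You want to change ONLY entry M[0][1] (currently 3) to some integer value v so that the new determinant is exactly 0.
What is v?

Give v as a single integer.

Answer: 1

Derivation:
det is linear in entry M[0][1]: det = old_det + (v - 3) * C_01
Cofactor C_01 = -4
Want det = 0: -8 + (v - 3) * -4 = 0
  (v - 3) = 8 / -4 = -2
  v = 3 + (-2) = 1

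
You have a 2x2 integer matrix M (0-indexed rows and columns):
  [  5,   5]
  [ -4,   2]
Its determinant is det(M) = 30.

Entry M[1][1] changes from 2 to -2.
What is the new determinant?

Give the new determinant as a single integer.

det is linear in row 1: changing M[1][1] by delta changes det by delta * cofactor(1,1).
Cofactor C_11 = (-1)^(1+1) * minor(1,1) = 5
Entry delta = -2 - 2 = -4
Det delta = -4 * 5 = -20
New det = 30 + -20 = 10

Answer: 10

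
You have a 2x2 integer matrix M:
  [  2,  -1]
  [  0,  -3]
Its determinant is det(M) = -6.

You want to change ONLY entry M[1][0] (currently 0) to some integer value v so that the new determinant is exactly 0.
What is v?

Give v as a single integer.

Answer: 6

Derivation:
det is linear in entry M[1][0]: det = old_det + (v - 0) * C_10
Cofactor C_10 = 1
Want det = 0: -6 + (v - 0) * 1 = 0
  (v - 0) = 6 / 1 = 6
  v = 0 + (6) = 6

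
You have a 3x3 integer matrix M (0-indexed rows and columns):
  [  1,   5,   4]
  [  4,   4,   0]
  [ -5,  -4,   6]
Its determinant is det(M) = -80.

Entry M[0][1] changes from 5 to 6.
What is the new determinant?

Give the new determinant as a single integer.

Answer: -104

Derivation:
det is linear in row 0: changing M[0][1] by delta changes det by delta * cofactor(0,1).
Cofactor C_01 = (-1)^(0+1) * minor(0,1) = -24
Entry delta = 6 - 5 = 1
Det delta = 1 * -24 = -24
New det = -80 + -24 = -104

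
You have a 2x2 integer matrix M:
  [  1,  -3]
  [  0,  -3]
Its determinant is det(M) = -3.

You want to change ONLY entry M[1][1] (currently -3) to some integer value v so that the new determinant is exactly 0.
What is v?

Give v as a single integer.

Answer: 0

Derivation:
det is linear in entry M[1][1]: det = old_det + (v - -3) * C_11
Cofactor C_11 = 1
Want det = 0: -3 + (v - -3) * 1 = 0
  (v - -3) = 3 / 1 = 3
  v = -3 + (3) = 0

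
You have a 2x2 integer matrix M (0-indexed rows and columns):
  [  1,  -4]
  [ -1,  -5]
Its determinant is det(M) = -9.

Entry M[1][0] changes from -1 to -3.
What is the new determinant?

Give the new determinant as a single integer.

det is linear in row 1: changing M[1][0] by delta changes det by delta * cofactor(1,0).
Cofactor C_10 = (-1)^(1+0) * minor(1,0) = 4
Entry delta = -3 - -1 = -2
Det delta = -2 * 4 = -8
New det = -9 + -8 = -17

Answer: -17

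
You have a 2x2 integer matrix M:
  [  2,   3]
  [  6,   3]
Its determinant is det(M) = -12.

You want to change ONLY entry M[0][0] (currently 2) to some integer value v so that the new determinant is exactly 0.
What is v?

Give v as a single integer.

Answer: 6

Derivation:
det is linear in entry M[0][0]: det = old_det + (v - 2) * C_00
Cofactor C_00 = 3
Want det = 0: -12 + (v - 2) * 3 = 0
  (v - 2) = 12 / 3 = 4
  v = 2 + (4) = 6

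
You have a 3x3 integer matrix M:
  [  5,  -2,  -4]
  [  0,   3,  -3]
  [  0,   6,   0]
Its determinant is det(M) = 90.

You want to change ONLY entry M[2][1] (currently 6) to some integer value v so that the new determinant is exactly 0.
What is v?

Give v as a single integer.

det is linear in entry M[2][1]: det = old_det + (v - 6) * C_21
Cofactor C_21 = 15
Want det = 0: 90 + (v - 6) * 15 = 0
  (v - 6) = -90 / 15 = -6
  v = 6 + (-6) = 0

Answer: 0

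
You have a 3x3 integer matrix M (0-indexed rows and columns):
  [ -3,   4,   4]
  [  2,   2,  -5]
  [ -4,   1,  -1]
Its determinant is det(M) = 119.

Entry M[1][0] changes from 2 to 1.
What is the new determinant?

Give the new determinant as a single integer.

det is linear in row 1: changing M[1][0] by delta changes det by delta * cofactor(1,0).
Cofactor C_10 = (-1)^(1+0) * minor(1,0) = 8
Entry delta = 1 - 2 = -1
Det delta = -1 * 8 = -8
New det = 119 + -8 = 111

Answer: 111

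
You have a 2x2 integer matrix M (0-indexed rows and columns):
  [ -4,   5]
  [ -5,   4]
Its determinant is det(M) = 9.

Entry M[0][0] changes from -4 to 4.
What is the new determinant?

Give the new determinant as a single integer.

Answer: 41

Derivation:
det is linear in row 0: changing M[0][0] by delta changes det by delta * cofactor(0,0).
Cofactor C_00 = (-1)^(0+0) * minor(0,0) = 4
Entry delta = 4 - -4 = 8
Det delta = 8 * 4 = 32
New det = 9 + 32 = 41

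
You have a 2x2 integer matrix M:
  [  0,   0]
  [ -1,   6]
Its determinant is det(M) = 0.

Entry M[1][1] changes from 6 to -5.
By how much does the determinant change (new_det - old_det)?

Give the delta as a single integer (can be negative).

Answer: 0

Derivation:
Cofactor C_11 = 0
Entry delta = -5 - 6 = -11
Det delta = entry_delta * cofactor = -11 * 0 = 0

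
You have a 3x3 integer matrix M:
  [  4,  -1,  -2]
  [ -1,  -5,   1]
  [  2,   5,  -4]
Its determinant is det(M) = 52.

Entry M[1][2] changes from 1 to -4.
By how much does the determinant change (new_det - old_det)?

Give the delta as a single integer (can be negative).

Answer: 110

Derivation:
Cofactor C_12 = -22
Entry delta = -4 - 1 = -5
Det delta = entry_delta * cofactor = -5 * -22 = 110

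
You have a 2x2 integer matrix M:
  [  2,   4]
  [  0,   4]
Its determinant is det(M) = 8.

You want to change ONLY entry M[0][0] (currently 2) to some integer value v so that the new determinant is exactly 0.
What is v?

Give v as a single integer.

Answer: 0

Derivation:
det is linear in entry M[0][0]: det = old_det + (v - 2) * C_00
Cofactor C_00 = 4
Want det = 0: 8 + (v - 2) * 4 = 0
  (v - 2) = -8 / 4 = -2
  v = 2 + (-2) = 0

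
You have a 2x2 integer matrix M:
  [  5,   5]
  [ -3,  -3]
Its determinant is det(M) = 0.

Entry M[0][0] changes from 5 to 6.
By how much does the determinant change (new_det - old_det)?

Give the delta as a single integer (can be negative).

Cofactor C_00 = -3
Entry delta = 6 - 5 = 1
Det delta = entry_delta * cofactor = 1 * -3 = -3

Answer: -3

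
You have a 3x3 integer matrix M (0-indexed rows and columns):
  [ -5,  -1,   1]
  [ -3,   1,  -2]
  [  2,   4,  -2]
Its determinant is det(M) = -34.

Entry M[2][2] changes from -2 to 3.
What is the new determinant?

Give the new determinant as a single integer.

Answer: -74

Derivation:
det is linear in row 2: changing M[2][2] by delta changes det by delta * cofactor(2,2).
Cofactor C_22 = (-1)^(2+2) * minor(2,2) = -8
Entry delta = 3 - -2 = 5
Det delta = 5 * -8 = -40
New det = -34 + -40 = -74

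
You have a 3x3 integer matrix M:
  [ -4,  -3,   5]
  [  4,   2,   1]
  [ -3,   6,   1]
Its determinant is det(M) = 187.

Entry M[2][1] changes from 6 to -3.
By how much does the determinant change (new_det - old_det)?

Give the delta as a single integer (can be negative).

Answer: -216

Derivation:
Cofactor C_21 = 24
Entry delta = -3 - 6 = -9
Det delta = entry_delta * cofactor = -9 * 24 = -216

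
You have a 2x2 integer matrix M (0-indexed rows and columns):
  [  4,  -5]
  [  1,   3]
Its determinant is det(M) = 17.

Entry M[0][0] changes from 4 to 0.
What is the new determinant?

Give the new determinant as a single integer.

det is linear in row 0: changing M[0][0] by delta changes det by delta * cofactor(0,0).
Cofactor C_00 = (-1)^(0+0) * minor(0,0) = 3
Entry delta = 0 - 4 = -4
Det delta = -4 * 3 = -12
New det = 17 + -12 = 5

Answer: 5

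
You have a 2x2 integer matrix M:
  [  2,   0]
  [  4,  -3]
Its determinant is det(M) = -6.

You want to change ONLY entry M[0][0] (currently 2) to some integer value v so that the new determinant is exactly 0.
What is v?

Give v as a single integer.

det is linear in entry M[0][0]: det = old_det + (v - 2) * C_00
Cofactor C_00 = -3
Want det = 0: -6 + (v - 2) * -3 = 0
  (v - 2) = 6 / -3 = -2
  v = 2 + (-2) = 0

Answer: 0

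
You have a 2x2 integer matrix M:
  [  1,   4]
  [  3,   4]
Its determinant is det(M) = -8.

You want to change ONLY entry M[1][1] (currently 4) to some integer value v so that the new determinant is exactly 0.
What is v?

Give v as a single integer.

Answer: 12

Derivation:
det is linear in entry M[1][1]: det = old_det + (v - 4) * C_11
Cofactor C_11 = 1
Want det = 0: -8 + (v - 4) * 1 = 0
  (v - 4) = 8 / 1 = 8
  v = 4 + (8) = 12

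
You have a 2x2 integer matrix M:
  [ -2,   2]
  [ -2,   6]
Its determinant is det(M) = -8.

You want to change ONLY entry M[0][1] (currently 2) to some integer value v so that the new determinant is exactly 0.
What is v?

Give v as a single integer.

Answer: 6

Derivation:
det is linear in entry M[0][1]: det = old_det + (v - 2) * C_01
Cofactor C_01 = 2
Want det = 0: -8 + (v - 2) * 2 = 0
  (v - 2) = 8 / 2 = 4
  v = 2 + (4) = 6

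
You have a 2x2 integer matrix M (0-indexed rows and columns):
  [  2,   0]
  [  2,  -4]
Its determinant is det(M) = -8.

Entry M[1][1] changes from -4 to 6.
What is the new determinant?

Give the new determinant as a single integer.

det is linear in row 1: changing M[1][1] by delta changes det by delta * cofactor(1,1).
Cofactor C_11 = (-1)^(1+1) * minor(1,1) = 2
Entry delta = 6 - -4 = 10
Det delta = 10 * 2 = 20
New det = -8 + 20 = 12

Answer: 12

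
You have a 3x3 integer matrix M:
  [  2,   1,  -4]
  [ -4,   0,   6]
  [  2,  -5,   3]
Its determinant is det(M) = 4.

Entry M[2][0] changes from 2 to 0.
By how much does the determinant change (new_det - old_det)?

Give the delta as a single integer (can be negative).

Answer: -12

Derivation:
Cofactor C_20 = 6
Entry delta = 0 - 2 = -2
Det delta = entry_delta * cofactor = -2 * 6 = -12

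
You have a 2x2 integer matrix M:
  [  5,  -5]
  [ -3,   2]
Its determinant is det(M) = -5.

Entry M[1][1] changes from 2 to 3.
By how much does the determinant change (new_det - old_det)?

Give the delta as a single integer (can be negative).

Answer: 5

Derivation:
Cofactor C_11 = 5
Entry delta = 3 - 2 = 1
Det delta = entry_delta * cofactor = 1 * 5 = 5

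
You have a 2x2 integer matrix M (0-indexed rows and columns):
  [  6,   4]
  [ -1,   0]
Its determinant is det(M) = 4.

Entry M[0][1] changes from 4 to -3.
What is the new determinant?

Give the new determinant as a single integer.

det is linear in row 0: changing M[0][1] by delta changes det by delta * cofactor(0,1).
Cofactor C_01 = (-1)^(0+1) * minor(0,1) = 1
Entry delta = -3 - 4 = -7
Det delta = -7 * 1 = -7
New det = 4 + -7 = -3

Answer: -3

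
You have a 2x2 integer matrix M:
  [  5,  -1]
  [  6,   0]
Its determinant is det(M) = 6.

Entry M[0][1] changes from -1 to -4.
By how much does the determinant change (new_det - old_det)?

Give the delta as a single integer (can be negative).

Answer: 18

Derivation:
Cofactor C_01 = -6
Entry delta = -4 - -1 = -3
Det delta = entry_delta * cofactor = -3 * -6 = 18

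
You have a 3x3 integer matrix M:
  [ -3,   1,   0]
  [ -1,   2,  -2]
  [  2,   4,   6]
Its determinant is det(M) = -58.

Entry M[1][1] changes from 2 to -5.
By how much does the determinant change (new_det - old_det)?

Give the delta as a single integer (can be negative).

Cofactor C_11 = -18
Entry delta = -5 - 2 = -7
Det delta = entry_delta * cofactor = -7 * -18 = 126

Answer: 126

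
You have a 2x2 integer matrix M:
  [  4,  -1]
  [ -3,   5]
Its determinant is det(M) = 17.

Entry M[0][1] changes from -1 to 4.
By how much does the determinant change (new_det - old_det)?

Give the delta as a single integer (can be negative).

Answer: 15

Derivation:
Cofactor C_01 = 3
Entry delta = 4 - -1 = 5
Det delta = entry_delta * cofactor = 5 * 3 = 15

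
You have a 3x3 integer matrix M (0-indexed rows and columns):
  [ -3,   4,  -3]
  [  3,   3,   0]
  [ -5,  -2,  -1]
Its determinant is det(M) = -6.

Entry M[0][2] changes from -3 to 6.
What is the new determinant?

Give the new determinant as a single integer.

det is linear in row 0: changing M[0][2] by delta changes det by delta * cofactor(0,2).
Cofactor C_02 = (-1)^(0+2) * minor(0,2) = 9
Entry delta = 6 - -3 = 9
Det delta = 9 * 9 = 81
New det = -6 + 81 = 75

Answer: 75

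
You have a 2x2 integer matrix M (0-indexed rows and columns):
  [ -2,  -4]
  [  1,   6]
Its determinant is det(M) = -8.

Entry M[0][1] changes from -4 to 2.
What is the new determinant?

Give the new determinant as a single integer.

Answer: -14

Derivation:
det is linear in row 0: changing M[0][1] by delta changes det by delta * cofactor(0,1).
Cofactor C_01 = (-1)^(0+1) * minor(0,1) = -1
Entry delta = 2 - -4 = 6
Det delta = 6 * -1 = -6
New det = -8 + -6 = -14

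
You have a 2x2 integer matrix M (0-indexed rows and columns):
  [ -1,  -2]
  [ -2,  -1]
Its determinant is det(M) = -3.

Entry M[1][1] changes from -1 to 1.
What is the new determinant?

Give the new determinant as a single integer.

det is linear in row 1: changing M[1][1] by delta changes det by delta * cofactor(1,1).
Cofactor C_11 = (-1)^(1+1) * minor(1,1) = -1
Entry delta = 1 - -1 = 2
Det delta = 2 * -1 = -2
New det = -3 + -2 = -5

Answer: -5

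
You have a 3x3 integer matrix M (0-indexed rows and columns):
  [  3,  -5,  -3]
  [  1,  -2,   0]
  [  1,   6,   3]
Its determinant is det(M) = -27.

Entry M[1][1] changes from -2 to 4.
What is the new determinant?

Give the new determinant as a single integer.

det is linear in row 1: changing M[1][1] by delta changes det by delta * cofactor(1,1).
Cofactor C_11 = (-1)^(1+1) * minor(1,1) = 12
Entry delta = 4 - -2 = 6
Det delta = 6 * 12 = 72
New det = -27 + 72 = 45

Answer: 45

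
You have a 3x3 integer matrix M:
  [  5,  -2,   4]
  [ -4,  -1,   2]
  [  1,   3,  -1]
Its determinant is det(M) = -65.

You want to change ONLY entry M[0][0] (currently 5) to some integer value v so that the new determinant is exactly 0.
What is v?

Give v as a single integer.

Answer: -8

Derivation:
det is linear in entry M[0][0]: det = old_det + (v - 5) * C_00
Cofactor C_00 = -5
Want det = 0: -65 + (v - 5) * -5 = 0
  (v - 5) = 65 / -5 = -13
  v = 5 + (-13) = -8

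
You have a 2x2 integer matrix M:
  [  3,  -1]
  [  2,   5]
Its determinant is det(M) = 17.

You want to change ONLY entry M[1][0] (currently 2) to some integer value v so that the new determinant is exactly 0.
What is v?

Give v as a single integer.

det is linear in entry M[1][0]: det = old_det + (v - 2) * C_10
Cofactor C_10 = 1
Want det = 0: 17 + (v - 2) * 1 = 0
  (v - 2) = -17 / 1 = -17
  v = 2 + (-17) = -15

Answer: -15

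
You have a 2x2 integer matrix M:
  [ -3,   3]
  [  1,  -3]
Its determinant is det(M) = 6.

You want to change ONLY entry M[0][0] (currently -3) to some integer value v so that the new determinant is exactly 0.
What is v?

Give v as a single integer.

det is linear in entry M[0][0]: det = old_det + (v - -3) * C_00
Cofactor C_00 = -3
Want det = 0: 6 + (v - -3) * -3 = 0
  (v - -3) = -6 / -3 = 2
  v = -3 + (2) = -1

Answer: -1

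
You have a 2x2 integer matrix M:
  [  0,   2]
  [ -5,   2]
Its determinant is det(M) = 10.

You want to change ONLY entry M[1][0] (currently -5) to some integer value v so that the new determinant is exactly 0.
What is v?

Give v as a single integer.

Answer: 0

Derivation:
det is linear in entry M[1][0]: det = old_det + (v - -5) * C_10
Cofactor C_10 = -2
Want det = 0: 10 + (v - -5) * -2 = 0
  (v - -5) = -10 / -2 = 5
  v = -5 + (5) = 0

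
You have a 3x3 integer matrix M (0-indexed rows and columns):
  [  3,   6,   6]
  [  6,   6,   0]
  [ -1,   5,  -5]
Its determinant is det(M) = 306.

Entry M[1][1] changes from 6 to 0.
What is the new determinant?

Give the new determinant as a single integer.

Answer: 360

Derivation:
det is linear in row 1: changing M[1][1] by delta changes det by delta * cofactor(1,1).
Cofactor C_11 = (-1)^(1+1) * minor(1,1) = -9
Entry delta = 0 - 6 = -6
Det delta = -6 * -9 = 54
New det = 306 + 54 = 360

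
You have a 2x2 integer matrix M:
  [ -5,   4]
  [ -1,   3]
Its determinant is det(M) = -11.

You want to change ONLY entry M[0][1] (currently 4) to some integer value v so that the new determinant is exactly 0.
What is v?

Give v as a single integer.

det is linear in entry M[0][1]: det = old_det + (v - 4) * C_01
Cofactor C_01 = 1
Want det = 0: -11 + (v - 4) * 1 = 0
  (v - 4) = 11 / 1 = 11
  v = 4 + (11) = 15

Answer: 15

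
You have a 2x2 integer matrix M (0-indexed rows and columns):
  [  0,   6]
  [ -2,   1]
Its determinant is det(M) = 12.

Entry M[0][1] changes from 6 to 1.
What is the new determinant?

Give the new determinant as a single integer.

Answer: 2

Derivation:
det is linear in row 0: changing M[0][1] by delta changes det by delta * cofactor(0,1).
Cofactor C_01 = (-1)^(0+1) * minor(0,1) = 2
Entry delta = 1 - 6 = -5
Det delta = -5 * 2 = -10
New det = 12 + -10 = 2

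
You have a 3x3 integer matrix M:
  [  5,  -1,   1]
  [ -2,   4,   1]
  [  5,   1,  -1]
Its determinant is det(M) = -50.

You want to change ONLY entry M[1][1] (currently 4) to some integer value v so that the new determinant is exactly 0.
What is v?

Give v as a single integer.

det is linear in entry M[1][1]: det = old_det + (v - 4) * C_11
Cofactor C_11 = -10
Want det = 0: -50 + (v - 4) * -10 = 0
  (v - 4) = 50 / -10 = -5
  v = 4 + (-5) = -1

Answer: -1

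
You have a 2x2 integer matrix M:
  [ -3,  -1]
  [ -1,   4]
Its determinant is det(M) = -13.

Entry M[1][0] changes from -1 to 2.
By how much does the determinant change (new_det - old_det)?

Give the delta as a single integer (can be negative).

Answer: 3

Derivation:
Cofactor C_10 = 1
Entry delta = 2 - -1 = 3
Det delta = entry_delta * cofactor = 3 * 1 = 3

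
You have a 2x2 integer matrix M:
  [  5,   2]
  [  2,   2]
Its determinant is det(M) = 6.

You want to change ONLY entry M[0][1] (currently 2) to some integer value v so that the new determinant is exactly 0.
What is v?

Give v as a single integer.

det is linear in entry M[0][1]: det = old_det + (v - 2) * C_01
Cofactor C_01 = -2
Want det = 0: 6 + (v - 2) * -2 = 0
  (v - 2) = -6 / -2 = 3
  v = 2 + (3) = 5

Answer: 5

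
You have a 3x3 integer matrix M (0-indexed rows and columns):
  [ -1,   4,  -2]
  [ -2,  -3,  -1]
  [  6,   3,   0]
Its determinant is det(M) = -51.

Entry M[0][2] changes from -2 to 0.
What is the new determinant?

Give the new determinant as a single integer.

Answer: -27

Derivation:
det is linear in row 0: changing M[0][2] by delta changes det by delta * cofactor(0,2).
Cofactor C_02 = (-1)^(0+2) * minor(0,2) = 12
Entry delta = 0 - -2 = 2
Det delta = 2 * 12 = 24
New det = -51 + 24 = -27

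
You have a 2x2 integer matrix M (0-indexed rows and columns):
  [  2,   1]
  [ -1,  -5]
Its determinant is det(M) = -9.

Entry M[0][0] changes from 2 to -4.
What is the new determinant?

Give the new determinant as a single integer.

det is linear in row 0: changing M[0][0] by delta changes det by delta * cofactor(0,0).
Cofactor C_00 = (-1)^(0+0) * minor(0,0) = -5
Entry delta = -4 - 2 = -6
Det delta = -6 * -5 = 30
New det = -9 + 30 = 21

Answer: 21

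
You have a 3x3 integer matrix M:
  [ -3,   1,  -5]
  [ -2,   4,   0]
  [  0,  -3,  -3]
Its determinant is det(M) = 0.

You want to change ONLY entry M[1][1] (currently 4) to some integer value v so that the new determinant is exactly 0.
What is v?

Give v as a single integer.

det is linear in entry M[1][1]: det = old_det + (v - 4) * C_11
Cofactor C_11 = 9
Want det = 0: 0 + (v - 4) * 9 = 0
  (v - 4) = 0 / 9 = 0
  v = 4 + (0) = 4

Answer: 4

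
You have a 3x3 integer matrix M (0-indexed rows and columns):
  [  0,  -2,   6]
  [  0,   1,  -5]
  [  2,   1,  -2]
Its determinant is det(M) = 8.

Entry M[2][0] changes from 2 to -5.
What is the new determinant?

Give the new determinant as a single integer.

Answer: -20

Derivation:
det is linear in row 2: changing M[2][0] by delta changes det by delta * cofactor(2,0).
Cofactor C_20 = (-1)^(2+0) * minor(2,0) = 4
Entry delta = -5 - 2 = -7
Det delta = -7 * 4 = -28
New det = 8 + -28 = -20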